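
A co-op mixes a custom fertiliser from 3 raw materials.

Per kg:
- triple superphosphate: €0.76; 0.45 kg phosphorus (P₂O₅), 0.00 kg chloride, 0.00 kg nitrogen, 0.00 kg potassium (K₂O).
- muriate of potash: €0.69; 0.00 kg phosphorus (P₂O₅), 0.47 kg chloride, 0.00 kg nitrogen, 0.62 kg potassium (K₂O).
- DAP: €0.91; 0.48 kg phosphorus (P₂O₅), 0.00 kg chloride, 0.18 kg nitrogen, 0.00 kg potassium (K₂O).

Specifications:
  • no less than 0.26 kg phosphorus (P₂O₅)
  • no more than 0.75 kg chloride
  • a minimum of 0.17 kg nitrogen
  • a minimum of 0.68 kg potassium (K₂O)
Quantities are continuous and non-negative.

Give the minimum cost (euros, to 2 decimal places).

This is a linear program. Let x1 = kg of triple superphosphate, x2 = kg of muriate of potash, x3 = kg of DAP.
min 0.76x1 + 0.69x2 + 0.91x3 subject to:
  0.45x1 + 0.48x3 ≥ 0.26   (phosphorus (P₂O₅))
  0.47x2 ≤ 0.75   (chloride)
  0.18x3 ≥ 0.17   (nitrogen)
  0.62x2 ≥ 0.68   (potassium (K₂O))
  x1, x2, x3 ≥ 0.
The minimum-cost mix takes nothing from triple superphosphate — only muriate of potash, DAP. The nitrogen and potassium (K₂O) requirements are met with equality.
That vertex is x2 = 1.097, x3 = 0.9444.
Total cost: 0.69·1.097 + 0.91·0.9444 = 1.6163.

€1.62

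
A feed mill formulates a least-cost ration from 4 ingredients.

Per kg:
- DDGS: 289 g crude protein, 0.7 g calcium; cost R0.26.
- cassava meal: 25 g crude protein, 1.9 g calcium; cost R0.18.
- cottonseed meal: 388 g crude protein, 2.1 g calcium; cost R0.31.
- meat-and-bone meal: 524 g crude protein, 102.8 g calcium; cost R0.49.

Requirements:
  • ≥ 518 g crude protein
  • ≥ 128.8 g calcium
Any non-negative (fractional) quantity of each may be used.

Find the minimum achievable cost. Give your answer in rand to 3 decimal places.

R0.614

Let x1 = kg of DDGS, x2 = kg of cassava meal, x3 = kg of cottonseed meal, x4 = kg of meat-and-bone meal.
Minimize 0.26x1 + 0.18x2 + 0.31x3 + 0.49x4 subject to:
  289x1 + 25x2 + 388x3 + 524x4 ≥ 518   (crude protein)
  0.7x1 + 1.9x2 + 2.1x3 + 102.8x4 ≥ 128.8   (calcium)
  x1, x2, x3, x4 ≥ 0.
The cheapest feasible vertex uses only meat-and-bone meal; DDGS, cassava meal, cottonseed meal are not used. Binding constraint: calcium.
So meat-and-bone meal = 1.253 kg.
Total cost: 0.49·1.253 = 0.61397.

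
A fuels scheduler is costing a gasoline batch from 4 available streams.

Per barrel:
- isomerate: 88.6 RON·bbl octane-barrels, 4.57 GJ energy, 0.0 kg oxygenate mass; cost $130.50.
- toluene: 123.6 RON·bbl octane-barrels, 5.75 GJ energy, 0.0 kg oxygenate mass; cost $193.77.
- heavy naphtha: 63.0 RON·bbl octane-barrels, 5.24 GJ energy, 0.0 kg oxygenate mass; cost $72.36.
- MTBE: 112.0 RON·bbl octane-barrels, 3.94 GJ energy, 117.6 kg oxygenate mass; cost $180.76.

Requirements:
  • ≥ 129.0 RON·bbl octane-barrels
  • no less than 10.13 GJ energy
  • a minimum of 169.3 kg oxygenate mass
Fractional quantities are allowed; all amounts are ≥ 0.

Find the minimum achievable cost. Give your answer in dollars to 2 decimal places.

$321.79

Let x1 = barrels of isomerate, x2 = barrels of toluene, x3 = barrels of heavy naphtha, x4 = barrels of MTBE.
Minimise 130.5x1 + 193.77x2 + 72.36x3 + 180.76x4 subject to:
  88.6x1 + 123.6x2 + 63x3 + 112x4 ≥ 129   (octane-barrels)
  4.57x1 + 5.75x2 + 5.24x3 + 3.94x4 ≥ 10.13   (energy)
  117.6x4 ≥ 169.3   (oxygenate mass)
  x1, x2, x3, x4 ≥ 0.
The optimal basis is {heavy naphtha, MTBE}; isomerate, toluene drop out. Binding constraints: energy and oxygenate mass.
So heavy naphtha = 0.850739 barrels, MTBE = 1.43963 barrels.
Total cost: 72.36·0.850739 + 180.76·1.43963 = 321.7870.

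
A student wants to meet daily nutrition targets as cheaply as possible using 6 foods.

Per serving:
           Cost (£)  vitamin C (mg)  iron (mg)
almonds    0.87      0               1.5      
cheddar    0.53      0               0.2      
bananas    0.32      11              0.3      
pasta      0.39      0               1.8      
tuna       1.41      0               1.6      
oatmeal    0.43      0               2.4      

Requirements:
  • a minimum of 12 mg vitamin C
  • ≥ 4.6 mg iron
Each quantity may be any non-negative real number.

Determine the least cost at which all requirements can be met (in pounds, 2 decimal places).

Treat it as an LP. Let x1 = servings of almonds, x2 = servings of cheddar, x3 = servings of bananas, x4 = servings of pasta, x5 = servings of tuna, x6 = servings of oatmeal.
Minimize 0.87x1 + 0.53x2 + 0.32x3 + 0.39x4 + 1.41x5 + 0.43x6 with:
  11x3 ≥ 12   (vitamin C)
  1.5x1 + 0.2x2 + 0.3x3 + 1.8x4 + 1.6x5 + 2.4x6 ≥ 4.6   (iron)
  x1, x2, x3, x4, x5, x6 ≥ 0.
The cheapest feasible vertex uses only bananas, oatmeal; almonds, cheddar, pasta, tuna are not used. Binding constraints: vitamin C and iron.
So bananas = 1.091 servings, oatmeal = 1.78 servings.
Hence cost = 0.32·1.091 + 0.43·1.78 = £1.1145.

£1.11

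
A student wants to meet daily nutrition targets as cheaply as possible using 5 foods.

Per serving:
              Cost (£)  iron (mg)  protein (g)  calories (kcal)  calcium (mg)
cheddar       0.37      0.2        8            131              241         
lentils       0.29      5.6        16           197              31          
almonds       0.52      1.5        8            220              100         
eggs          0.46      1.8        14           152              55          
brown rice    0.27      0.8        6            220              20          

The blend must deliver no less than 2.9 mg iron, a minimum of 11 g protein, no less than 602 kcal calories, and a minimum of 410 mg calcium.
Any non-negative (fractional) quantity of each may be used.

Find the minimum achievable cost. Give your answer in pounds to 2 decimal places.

£1.07

Let x1 = servings of cheddar, x2 = servings of lentils, x3 = servings of almonds, x4 = servings of eggs, x5 = servings of brown rice.
Minimise 0.37x1 + 0.29x2 + 0.52x3 + 0.46x4 + 0.27x5 s.t.:
  0.2x1 + 5.6x2 + 1.5x3 + 1.8x4 + 0.8x5 ≥ 2.9   (iron)
  8x1 + 16x2 + 8x3 + 14x4 + 6x5 ≥ 11   (protein)
  131x1 + 197x2 + 220x3 + 152x4 + 220x5 ≥ 602   (calories)
  241x1 + 31x2 + 100x3 + 55x4 + 20x5 ≥ 410   (calcium)
  x1, x2, x3, x4, x5 ≥ 0.
The cheapest feasible vertex uses only cheddar, lentils, brown rice; almonds, eggs are not used. Binding constraints: iron, calories, calcium.
Solving gives x1 = 1.538, x2 = 0.2326, x5 = 1.613.
Hence cost = 0.37·1.538 + 0.29·0.2326 + 0.27·1.613 = £1.0720.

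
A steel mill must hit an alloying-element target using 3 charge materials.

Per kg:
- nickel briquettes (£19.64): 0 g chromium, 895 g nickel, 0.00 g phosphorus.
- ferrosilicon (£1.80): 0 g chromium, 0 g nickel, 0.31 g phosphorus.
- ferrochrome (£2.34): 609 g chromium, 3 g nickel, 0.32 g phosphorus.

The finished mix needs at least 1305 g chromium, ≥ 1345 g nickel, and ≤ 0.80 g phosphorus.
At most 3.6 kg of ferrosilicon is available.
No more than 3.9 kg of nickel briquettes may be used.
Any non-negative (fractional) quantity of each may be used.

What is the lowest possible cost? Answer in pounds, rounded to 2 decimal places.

Treat it as an LP. Let x1 = kg of nickel briquettes, x2 = kg of ferrosilicon, x3 = kg of ferrochrome.
Minimize 19.64x1 + 1.8x2 + 2.34x3 s.t.:
  609x3 ≥ 1305   (chromium)
  895x1 + 3x3 ≥ 1345   (nickel)
  0.31x2 + 0.32x3 ≤ 0.8   (phosphorus)
  x2 ≤ 3.6
  x1 ≤ 3.9
  x1, x2, x3 ≥ 0.
The optimal basis is {nickel briquettes, ferrochrome}; ferrosilicon drops out. Binding constraints: chromium and nickel.
Solving gives x1 = 1.4956, x3 = 2.1429.
Hence cost = 19.64·1.4956 + 2.34·2.1429 = £34.3880.

£34.39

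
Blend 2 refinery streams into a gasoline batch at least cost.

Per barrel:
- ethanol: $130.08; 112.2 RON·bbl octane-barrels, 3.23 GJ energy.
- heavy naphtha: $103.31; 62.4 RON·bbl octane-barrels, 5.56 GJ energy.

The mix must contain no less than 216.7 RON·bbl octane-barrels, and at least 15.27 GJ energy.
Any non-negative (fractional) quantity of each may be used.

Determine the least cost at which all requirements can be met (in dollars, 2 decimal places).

Treat it as an LP. Let x1 = barrels of ethanol, x2 = barrels of heavy naphtha.
Minimize 130.08x1 + 103.31x2 subject to:
  112.2x1 + 62.4x2 ≥ 216.7   (octane-barrels)
  3.23x1 + 5.56x2 ≥ 15.27   (energy)
  x1, x2 ≥ 0.
Both inputs are positive at the optimum. There the octane-barrels and energy constraints are tight.
Solving gives x1 = 0.59677, x2 = 2.3997.
Cost = 130.08·0.59677 + 103.31·2.3997 = 325.5408.

$325.54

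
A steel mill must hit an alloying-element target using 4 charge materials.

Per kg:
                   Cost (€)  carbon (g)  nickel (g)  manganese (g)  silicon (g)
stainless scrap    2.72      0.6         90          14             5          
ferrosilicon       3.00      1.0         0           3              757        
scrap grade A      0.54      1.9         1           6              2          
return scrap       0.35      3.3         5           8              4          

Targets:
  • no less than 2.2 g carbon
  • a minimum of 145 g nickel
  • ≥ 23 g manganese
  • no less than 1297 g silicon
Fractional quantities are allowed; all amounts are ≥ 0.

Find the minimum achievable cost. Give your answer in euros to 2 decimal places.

€9.49

Set it up as a linear program. Let x1 = kg of stainless scrap, x2 = kg of ferrosilicon, x3 = kg of scrap grade A, x4 = kg of return scrap.
min 2.72x1 + 3x2 + 0.54x3 + 0.35x4 s.t.:
  0.6x1 + 1x2 + 1.9x3 + 3.3x4 ≥ 2.2   (carbon)
  90x1 + 1x3 + 5x4 ≥ 145   (nickel)
  14x1 + 3x2 + 6x3 + 8x4 ≥ 23   (manganese)
  5x1 + 757x2 + 2x3 + 4x4 ≥ 1297   (silicon)
  x1, x2, x3, x4 ≥ 0.
The cheapest feasible vertex uses only stainless scrap, ferrosilicon; scrap grade A, return scrap are not used. There the nickel and silicon constraints are tight.
Solving gives x1 = 1.611, x2 = 1.703.
Cost = 2.72·1.611 + 3·1.703 = 9.4909.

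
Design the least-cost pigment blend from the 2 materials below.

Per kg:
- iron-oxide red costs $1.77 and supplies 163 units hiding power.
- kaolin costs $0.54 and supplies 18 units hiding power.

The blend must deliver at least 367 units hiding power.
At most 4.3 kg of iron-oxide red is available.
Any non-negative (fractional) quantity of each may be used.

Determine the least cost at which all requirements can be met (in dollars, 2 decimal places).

$3.99

Let x1 = kg of iron-oxide red, x2 = kg of kaolin.
Minimise 1.77x1 + 0.54x2 s.t.:
  163x1 + 18x2 ≥ 367   (hiding power)
  x1 ≤ 4.3
  x1, x2 ≥ 0.
The cheapest feasible vertex uses only iron-oxide red; kaolin is not used. Binding constraint: hiding power.
Solving gives x1 = 2.252.
Total cost: 1.77·2.252 = 3.9860.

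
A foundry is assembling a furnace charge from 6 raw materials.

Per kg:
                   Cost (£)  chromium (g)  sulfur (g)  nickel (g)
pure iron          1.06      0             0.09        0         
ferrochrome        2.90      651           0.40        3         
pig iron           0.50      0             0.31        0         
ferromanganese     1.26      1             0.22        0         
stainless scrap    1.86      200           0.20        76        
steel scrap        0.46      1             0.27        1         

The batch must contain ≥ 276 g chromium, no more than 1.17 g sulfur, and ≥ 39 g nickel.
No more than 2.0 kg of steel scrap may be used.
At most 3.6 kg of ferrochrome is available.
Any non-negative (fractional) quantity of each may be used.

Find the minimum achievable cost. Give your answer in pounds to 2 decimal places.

Set it up as a linear program. Let x1 = kg of pure iron, x2 = kg of ferrochrome, x3 = kg of pig iron, x4 = kg of ferromanganese, x5 = kg of stainless scrap, x6 = kg of steel scrap.
min 1.06x1 + 2.9x2 + 0.5x3 + 1.26x4 + 1.86x5 + 0.46x6 subject to:
  651x2 + 1x4 + 200x5 + 1x6 ≥ 276   (chromium)
  0.09x1 + 0.4x2 + 0.31x3 + 0.22x4 + 0.2x5 + 0.27x6 ≤ 1.17   (sulfur)
  3x2 + 76x5 + 1x6 ≥ 39   (nickel)
  x6 ≤ 2
  x2 ≤ 3.6
  x1, x2, x3, x4, x5, x6 ≥ 0.
The minimum-cost mix takes nothing from pure iron, pig iron, ferromanganese, steel scrap — only ferrochrome, stainless scrap. Binding constraints: chromium and nickel.
Optimal quantities: ferrochrome = 0.2696 kg, stainless scrap = 0.5025 kg.
Total cost: 2.9·0.2696 + 1.86·0.5025 = 1.7165.

£1.72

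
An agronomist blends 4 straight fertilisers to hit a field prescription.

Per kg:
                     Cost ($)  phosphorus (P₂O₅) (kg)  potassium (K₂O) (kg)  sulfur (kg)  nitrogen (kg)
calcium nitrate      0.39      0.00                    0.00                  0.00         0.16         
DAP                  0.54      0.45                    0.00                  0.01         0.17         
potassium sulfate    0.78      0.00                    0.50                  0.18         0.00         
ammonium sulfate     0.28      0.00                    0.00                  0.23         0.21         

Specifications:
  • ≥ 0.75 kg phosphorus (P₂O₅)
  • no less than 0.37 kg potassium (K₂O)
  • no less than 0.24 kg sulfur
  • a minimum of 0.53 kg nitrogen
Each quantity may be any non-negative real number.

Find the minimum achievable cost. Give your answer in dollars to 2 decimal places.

Let x1 = kg of calcium nitrate, x2 = kg of DAP, x3 = kg of potassium sulfate, x4 = kg of ammonium sulfate.
min 0.39x1 + 0.54x2 + 0.78x3 + 0.28x4 subject to:
  0.45x2 ≥ 0.75   (phosphorus (P₂O₅))
  0.5x3 ≥ 0.37   (potassium (K₂O))
  0.01x2 + 0.18x3 + 0.23x4 ≥ 0.24   (sulfur)
  0.16x1 + 0.17x2 + 0.21x4 ≥ 0.53   (nitrogen)
  x1, x2, x3, x4 ≥ 0.
The optimal basis is {DAP, potassium sulfate, ammonium sulfate}; calcium nitrate drops out. There the phosphorus (P₂O₅), potassium (K₂O), nitrogen constraints are tight.
So DAP = 1.667 kg, potassium sulfate = 0.74 kg, ammonium sulfate = 1.175 kg.
Hence cost = 0.54·1.667 + 0.78·0.74 + 0.28·1.175 = $1.8064.

$1.81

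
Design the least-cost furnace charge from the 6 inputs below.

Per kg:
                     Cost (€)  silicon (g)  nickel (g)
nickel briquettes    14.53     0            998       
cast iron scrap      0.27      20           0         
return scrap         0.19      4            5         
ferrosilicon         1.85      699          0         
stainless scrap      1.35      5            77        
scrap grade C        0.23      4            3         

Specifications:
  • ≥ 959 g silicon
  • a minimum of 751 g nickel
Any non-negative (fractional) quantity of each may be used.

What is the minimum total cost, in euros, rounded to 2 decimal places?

Treat it as an LP. Let x1 = kg of nickel briquettes, x2 = kg of cast iron scrap, x3 = kg of return scrap, x4 = kg of ferrosilicon, x5 = kg of stainless scrap, x6 = kg of scrap grade C.
Minimise 14.53x1 + 0.27x2 + 0.19x3 + 1.85x4 + 1.35x5 + 0.23x6 s.t.:
  20x2 + 4x3 + 699x4 + 5x5 + 4x6 ≥ 959   (silicon)
  998x1 + 5x3 + 77x5 + 3x6 ≥ 751   (nickel)
  x1, x2, x3, x4, x5, x6 ≥ 0.
The minimum-cost mix takes nothing from cast iron scrap, return scrap, stainless scrap, scrap grade C — only nickel briquettes, ferrosilicon. The silicon and nickel requirements are met with equality.
That vertex is x1 = 0.7525, x4 = 1.372.
Total cost: 14.53·0.7525 + 1.85·1.372 = 13.4720.

€13.47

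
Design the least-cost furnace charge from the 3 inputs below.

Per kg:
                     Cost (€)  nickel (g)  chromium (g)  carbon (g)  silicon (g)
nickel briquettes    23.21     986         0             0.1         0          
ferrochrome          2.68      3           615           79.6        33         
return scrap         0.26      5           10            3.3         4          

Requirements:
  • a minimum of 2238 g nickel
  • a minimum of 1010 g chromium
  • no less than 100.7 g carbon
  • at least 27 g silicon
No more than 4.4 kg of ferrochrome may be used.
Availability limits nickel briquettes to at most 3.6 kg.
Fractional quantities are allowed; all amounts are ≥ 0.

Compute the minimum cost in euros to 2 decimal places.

€56.97

Treat it as an LP. Let x1 = kg of nickel briquettes, x2 = kg of ferrochrome, x3 = kg of return scrap.
min 23.21x1 + 2.68x2 + 0.26x3 with:
  986x1 + 3x2 + 5x3 ≥ 2238   (nickel)
  615x2 + 10x3 ≥ 1010   (chromium)
  0.1x1 + 79.6x2 + 3.3x3 ≥ 100.7   (carbon)
  33x2 + 4x3 ≥ 27   (silicon)
  x2 ≤ 4.4
  x1 ≤ 3.6
  x1, x2, x3 ≥ 0.
The cheapest feasible vertex uses only nickel briquettes, ferrochrome; return scrap is not used. The nickel and chromium requirements are met with equality.
So nickel briquettes = 2.265 kg, ferrochrome = 1.642 kg.
Objective = 23.21·2.265 + 2.68·1.642 = 56.9712.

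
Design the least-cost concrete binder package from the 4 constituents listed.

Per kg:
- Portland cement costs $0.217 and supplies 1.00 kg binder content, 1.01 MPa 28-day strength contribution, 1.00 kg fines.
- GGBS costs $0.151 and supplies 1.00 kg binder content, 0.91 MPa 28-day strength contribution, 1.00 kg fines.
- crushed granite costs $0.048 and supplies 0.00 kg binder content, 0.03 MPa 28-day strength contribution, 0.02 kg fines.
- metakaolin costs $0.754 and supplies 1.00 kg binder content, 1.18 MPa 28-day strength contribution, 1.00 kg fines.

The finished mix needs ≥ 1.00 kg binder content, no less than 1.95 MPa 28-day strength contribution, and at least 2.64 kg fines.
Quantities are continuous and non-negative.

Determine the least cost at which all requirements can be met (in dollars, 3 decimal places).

$0.399

This is a linear program. Let x1 = kg of Portland cement, x2 = kg of GGBS, x3 = kg of crushed granite, x4 = kg of metakaolin.
Minimise 0.217x1 + 0.151x2 + 0.048x3 + 0.754x4 subject to:
  1x1 + 1x2 + 1x4 ≥ 1   (binder content)
  1.01x1 + 0.91x2 + 0.03x3 + 1.18x4 ≥ 1.95   (28-day strength contribution)
  1x1 + 1x2 + 0.02x3 + 1x4 ≥ 2.64   (fines)
  x1, x2, x3, x4 ≥ 0.
At the optimum only GGBS is positive (Portland cement, crushed granite, metakaolin = 0). The fines requirement is met with equality.
So GGBS = 2.64 kg.
Total cost: 0.151·2.64 = 0.39864.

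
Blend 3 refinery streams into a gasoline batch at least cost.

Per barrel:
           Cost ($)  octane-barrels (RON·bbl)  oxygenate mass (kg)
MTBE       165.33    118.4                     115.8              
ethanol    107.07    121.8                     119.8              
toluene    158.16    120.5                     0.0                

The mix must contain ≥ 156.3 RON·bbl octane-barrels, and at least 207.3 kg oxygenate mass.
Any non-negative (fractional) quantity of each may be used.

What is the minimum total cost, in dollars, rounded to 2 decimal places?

Let x1 = barrels of MTBE, x2 = barrels of ethanol, x3 = barrels of toluene.
Minimize 165.33x1 + 107.07x2 + 158.16x3 s.t.:
  118.4x1 + 121.8x2 + 120.5x3 ≥ 156.3   (octane-barrels)
  115.8x1 + 119.8x2 ≥ 207.3   (oxygenate mass)
  x1, x2, x3 ≥ 0.
The optimal basis is {ethanol}; MTBE, toluene drop out. There the oxygenate mass constraint is tight.
So ethanol = 1.7304 barrels.
Objective = 107.07·1.7304 = 185.2739.

$185.27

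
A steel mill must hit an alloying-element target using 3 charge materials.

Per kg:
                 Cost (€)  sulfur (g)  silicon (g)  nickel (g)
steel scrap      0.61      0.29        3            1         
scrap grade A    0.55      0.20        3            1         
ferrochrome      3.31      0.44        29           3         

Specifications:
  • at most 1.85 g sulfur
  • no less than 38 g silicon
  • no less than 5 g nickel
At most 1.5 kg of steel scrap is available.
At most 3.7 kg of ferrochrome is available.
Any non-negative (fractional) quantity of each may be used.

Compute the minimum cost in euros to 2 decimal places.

Treat it as an LP. Let x1 = kg of steel scrap, x2 = kg of scrap grade A, x3 = kg of ferrochrome.
Minimise 0.61x1 + 0.55x2 + 3.31x3 with:
  0.29x1 + 0.2x2 + 0.44x3 ≤ 1.85   (sulfur)
  3x1 + 3x2 + 29x3 ≥ 38   (silicon)
  1x1 + 1x2 + 3x3 ≥ 5   (nickel)
  x1 ≤ 1.5
  x3 ≤ 3.7
  x1, x2, x3 ≥ 0.
The optimal basis is {scrap grade A, ferrochrome}; steel scrap drops out. Binding constraints: silicon and nickel.
Optimal quantities: scrap grade A = 1.55 kg, ferrochrome = 1.15 kg.
Hence cost = 0.55·1.55 + 3.31·1.15 = €4.6590.

€4.66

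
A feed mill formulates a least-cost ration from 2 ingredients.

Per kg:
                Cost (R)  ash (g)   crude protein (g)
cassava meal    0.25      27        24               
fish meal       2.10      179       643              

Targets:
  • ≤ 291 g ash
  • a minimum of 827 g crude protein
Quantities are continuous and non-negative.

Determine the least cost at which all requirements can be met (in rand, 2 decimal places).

Let x1 = kg of cassava meal, x2 = kg of fish meal.
Minimize 0.25x1 + 2.1x2 with:
  27x1 + 179x2 ≤ 291   (ash)
  24x1 + 643x2 ≥ 827   (crude protein)
  x1, x2 ≥ 0.
At the optimum only fish meal is positive (cassava meal = 0). The crude protein requirement is met with equality.
Solving gives x2 = 1.286.
Hence cost = 2.1·1.286 = R2.7006.

R2.70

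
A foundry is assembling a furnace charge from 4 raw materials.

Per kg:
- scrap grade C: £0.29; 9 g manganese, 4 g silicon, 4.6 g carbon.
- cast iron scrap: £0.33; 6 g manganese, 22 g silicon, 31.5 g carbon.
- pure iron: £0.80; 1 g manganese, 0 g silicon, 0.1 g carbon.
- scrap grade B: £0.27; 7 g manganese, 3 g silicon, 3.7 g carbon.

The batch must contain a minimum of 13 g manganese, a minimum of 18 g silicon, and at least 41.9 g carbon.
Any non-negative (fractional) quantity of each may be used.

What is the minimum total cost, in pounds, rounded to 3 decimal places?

Let x1 = kg of scrap grade C, x2 = kg of cast iron scrap, x3 = kg of pure iron, x4 = kg of scrap grade B.
min 0.29x1 + 0.33x2 + 0.8x3 + 0.27x4 with:
  9x1 + 6x2 + 1x3 + 7x4 ≥ 13   (manganese)
  4x1 + 22x2 + 3x4 ≥ 18   (silicon)
  4.6x1 + 31.5x2 + 0.1x3 + 3.7x4 ≥ 41.9   (carbon)
  x1, x2, x3, x4 ≥ 0.
The cheapest feasible vertex uses only scrap grade C, cast iron scrap; pure iron, scrap grade B are not used. There the manganese and carbon constraints are tight.
So scrap grade C = 0.6178 kg, cast iron scrap = 1.24 kg.
Total cost: 0.29·0.6178 + 0.33·1.24 = 0.58836.

£0.588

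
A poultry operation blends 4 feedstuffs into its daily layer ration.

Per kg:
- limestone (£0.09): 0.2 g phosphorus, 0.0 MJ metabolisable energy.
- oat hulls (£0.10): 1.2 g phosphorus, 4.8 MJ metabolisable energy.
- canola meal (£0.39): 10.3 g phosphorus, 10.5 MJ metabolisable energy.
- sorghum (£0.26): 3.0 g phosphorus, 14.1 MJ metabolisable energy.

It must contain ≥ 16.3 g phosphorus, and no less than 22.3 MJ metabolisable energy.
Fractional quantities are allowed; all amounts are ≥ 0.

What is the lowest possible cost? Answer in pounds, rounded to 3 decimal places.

£0.693

Set it up as a linear program. Let x1 = kg of limestone, x2 = kg of oat hulls, x3 = kg of canola meal, x4 = kg of sorghum.
min 0.09x1 + 0.1x2 + 0.39x3 + 0.26x4 s.t.:
  0.2x1 + 1.2x2 + 10.3x3 + 3x4 ≥ 16.3   (phosphorus)
  4.8x2 + 10.5x3 + 14.1x4 ≥ 22.3   (metabolisable energy)
  x1, x2, x3, x4 ≥ 0.
The minimum-cost mix takes nothing from limestone, oat hulls — only canola meal, sorghum. There the phosphorus and metabolisable energy constraints are tight.
Optimal quantities: canola meal = 1.433 kg, sorghum = 0.5147 kg.
Cost = 0.39·1.433 + 0.26·0.5147 = 0.69269.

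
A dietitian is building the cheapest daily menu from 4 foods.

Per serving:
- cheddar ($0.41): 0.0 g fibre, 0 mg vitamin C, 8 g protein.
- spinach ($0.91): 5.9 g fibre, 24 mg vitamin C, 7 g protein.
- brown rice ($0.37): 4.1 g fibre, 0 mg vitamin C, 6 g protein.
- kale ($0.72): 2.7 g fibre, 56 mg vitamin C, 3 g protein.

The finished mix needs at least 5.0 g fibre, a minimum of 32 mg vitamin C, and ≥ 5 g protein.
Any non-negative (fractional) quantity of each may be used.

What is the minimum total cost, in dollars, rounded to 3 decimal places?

Let x1 = servings of cheddar, x2 = servings of spinach, x3 = servings of brown rice, x4 = servings of kale.
min 0.41x1 + 0.91x2 + 0.37x3 + 0.72x4 s.t.:
  5.9x2 + 4.1x3 + 2.7x4 ≥ 5   (fibre)
  24x2 + 56x4 ≥ 32   (vitamin C)
  8x1 + 7x2 + 6x3 + 3x4 ≥ 5   (protein)
  x1, x2, x3, x4 ≥ 0.
The cheapest feasible vertex uses only brown rice, kale; cheddar, spinach are not used. The fibre and vitamin C requirements are met with equality.
That vertex is x3 = 0.8432, x4 = 0.5714.
Objective = 0.37·0.8432 + 0.72·0.5714 = 0.72339.

$0.723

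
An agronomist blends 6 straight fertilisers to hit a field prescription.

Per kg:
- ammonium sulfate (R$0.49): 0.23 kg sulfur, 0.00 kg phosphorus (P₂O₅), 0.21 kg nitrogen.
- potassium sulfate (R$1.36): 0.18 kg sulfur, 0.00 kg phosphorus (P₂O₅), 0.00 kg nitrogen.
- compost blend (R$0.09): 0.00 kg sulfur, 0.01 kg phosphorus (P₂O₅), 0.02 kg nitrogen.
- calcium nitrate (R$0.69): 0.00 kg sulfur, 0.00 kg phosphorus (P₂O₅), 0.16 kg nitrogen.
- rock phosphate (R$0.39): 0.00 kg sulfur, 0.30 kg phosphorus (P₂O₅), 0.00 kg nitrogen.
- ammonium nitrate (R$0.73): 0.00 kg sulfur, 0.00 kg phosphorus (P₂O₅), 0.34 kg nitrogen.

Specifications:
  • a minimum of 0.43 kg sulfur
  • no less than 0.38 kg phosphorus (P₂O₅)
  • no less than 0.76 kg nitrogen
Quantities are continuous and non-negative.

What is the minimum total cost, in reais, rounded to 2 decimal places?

Set it up as a linear program. Let x1 = kg of ammonium sulfate, x2 = kg of potassium sulfate, x3 = kg of compost blend, x4 = kg of calcium nitrate, x5 = kg of rock phosphate, x6 = kg of ammonium nitrate.
Minimise 0.49x1 + 1.36x2 + 0.09x3 + 0.69x4 + 0.39x5 + 0.73x6 with:
  0.23x1 + 0.18x2 ≥ 0.43   (sulfur)
  0.01x3 + 0.3x5 ≥ 0.38   (phosphorus (P₂O₅))
  0.21x1 + 0.02x3 + 0.16x4 + 0.34x6 ≥ 0.76   (nitrogen)
  x1, x2, x3, x4, x5, x6 ≥ 0.
At the optimum only ammonium sulfate, rock phosphate, ammonium nitrate are positive (potassium sulfate, compost blend, calcium nitrate = 0). There the sulfur, phosphorus (P₂O₅), nitrogen constraints are tight.
Solving gives x1 = 1.87, x5 = 1.267, x6 = 1.081.
Hence cost = 0.49·1.87 + 0.39·1.267 + 0.73·1.081 = R$2.1996.

R$2.20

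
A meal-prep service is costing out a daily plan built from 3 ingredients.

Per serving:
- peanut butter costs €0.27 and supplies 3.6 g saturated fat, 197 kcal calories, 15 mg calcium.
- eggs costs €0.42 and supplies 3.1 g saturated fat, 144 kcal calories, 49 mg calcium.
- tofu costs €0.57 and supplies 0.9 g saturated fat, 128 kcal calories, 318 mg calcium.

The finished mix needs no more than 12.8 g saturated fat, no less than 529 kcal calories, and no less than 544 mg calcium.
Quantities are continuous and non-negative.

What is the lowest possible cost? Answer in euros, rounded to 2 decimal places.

Let x1 = servings of peanut butter, x2 = servings of eggs, x3 = servings of tofu.
min 0.27x1 + 0.42x2 + 0.57x3 s.t.:
  3.6x1 + 3.1x2 + 0.9x3 ≤ 12.8   (saturated fat)
  197x1 + 144x2 + 128x3 ≥ 529   (calories)
  15x1 + 49x2 + 318x3 ≥ 544   (calcium)
  x1, x2, x3 ≥ 0.
The minimum-cost mix takes nothing from eggs — only peanut butter, tofu. There the calories and calcium constraints are tight.
Optimal quantities: peanut butter = 1.624 servings, tofu = 1.634 servings.
Hence cost = 0.27·1.624 + 0.57·1.634 = €1.3699.

€1.37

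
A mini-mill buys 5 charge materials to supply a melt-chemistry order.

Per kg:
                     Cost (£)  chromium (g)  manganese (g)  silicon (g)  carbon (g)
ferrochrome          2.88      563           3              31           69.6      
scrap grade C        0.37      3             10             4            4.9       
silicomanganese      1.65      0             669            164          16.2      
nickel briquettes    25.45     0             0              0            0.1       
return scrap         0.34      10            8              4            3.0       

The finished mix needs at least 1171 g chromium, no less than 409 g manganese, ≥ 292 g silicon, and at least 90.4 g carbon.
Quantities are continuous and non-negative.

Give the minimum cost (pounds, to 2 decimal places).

Treat it as an LP. Let x1 = kg of ferrochrome, x2 = kg of scrap grade C, x3 = kg of silicomanganese, x4 = kg of nickel briquettes, x5 = kg of return scrap.
min 2.88x1 + 0.37x2 + 1.65x3 + 25.45x4 + 0.34x5 with:
  563x1 + 3x2 + 10x5 ≥ 1171   (chromium)
  3x1 + 10x2 + 669x3 + 8x5 ≥ 409   (manganese)
  31x1 + 4x2 + 164x3 + 4x5 ≥ 292   (silicon)
  69.6x1 + 4.9x2 + 16.2x3 + 0.1x4 + 3x5 ≥ 90.4   (carbon)
  x1, x2, x3, x4, x5 ≥ 0.
The minimum-cost mix takes nothing from scrap grade C, nickel briquettes, return scrap — only ferrochrome, silicomanganese. The chromium and silicon requirements are met with equality.
So ferrochrome = 2.08 kg, silicomanganese = 1.387 kg.
Hence cost = 2.88·2.08 + 1.65·1.387 = £8.2790.

£8.28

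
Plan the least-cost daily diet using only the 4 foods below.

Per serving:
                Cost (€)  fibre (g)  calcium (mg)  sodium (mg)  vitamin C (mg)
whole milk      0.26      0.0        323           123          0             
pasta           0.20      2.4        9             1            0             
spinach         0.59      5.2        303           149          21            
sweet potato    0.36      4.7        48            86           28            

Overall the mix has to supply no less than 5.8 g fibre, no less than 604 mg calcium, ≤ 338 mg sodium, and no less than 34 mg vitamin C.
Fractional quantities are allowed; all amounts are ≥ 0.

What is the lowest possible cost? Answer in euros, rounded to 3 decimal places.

€0.882

Let x1 = servings of whole milk, x2 = servings of pasta, x3 = servings of spinach, x4 = servings of sweet potato.
Minimize 0.26x1 + 0.2x2 + 0.59x3 + 0.36x4 with:
  2.4x2 + 5.2x3 + 4.7x4 ≥ 5.8   (fibre)
  323x1 + 9x2 + 303x3 + 48x4 ≥ 604   (calcium)
  123x1 + 1x2 + 149x3 + 86x4 ≤ 338   (sodium)
  21x3 + 28x4 ≥ 34   (vitamin C)
  x1, x2, x3, x4 ≥ 0.
The cheapest feasible vertex uses only whole milk, spinach, sweet potato; pasta is not used. There the fibre, calcium, vitamin C constraints are tight.
So whole milk = 1.644 servings, spinach = 0.05544 servings, sweet potato = 1.173 servings.
Hence cost = 0.26·1.644 + 0.59·0.05544 + 0.36·1.173 = €0.88243.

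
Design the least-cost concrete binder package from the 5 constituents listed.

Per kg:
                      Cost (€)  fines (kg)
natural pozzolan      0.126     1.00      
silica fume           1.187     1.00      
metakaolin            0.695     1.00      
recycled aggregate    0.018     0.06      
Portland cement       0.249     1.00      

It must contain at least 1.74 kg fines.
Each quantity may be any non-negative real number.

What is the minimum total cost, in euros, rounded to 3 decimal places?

Let x1 = kg of natural pozzolan, x2 = kg of silica fume, x3 = kg of metakaolin, x4 = kg of recycled aggregate, x5 = kg of Portland cement.
min 0.126x1 + 1.187x2 + 0.695x3 + 0.018x4 + 0.249x5 subject to:
  1x1 + 1x2 + 1x3 + 0.06x4 + 1x5 ≥ 1.74   (fines)
  x1, x2, x3, x4, x5 ≥ 0.
The optimal basis is {natural pozzolan}; silica fume, metakaolin, recycled aggregate, Portland cement drop out. Binding constraint: fines.
Optimal quantities: natural pozzolan = 1.74 kg.
Objective = 0.126·1.74 = 0.21924.

€0.219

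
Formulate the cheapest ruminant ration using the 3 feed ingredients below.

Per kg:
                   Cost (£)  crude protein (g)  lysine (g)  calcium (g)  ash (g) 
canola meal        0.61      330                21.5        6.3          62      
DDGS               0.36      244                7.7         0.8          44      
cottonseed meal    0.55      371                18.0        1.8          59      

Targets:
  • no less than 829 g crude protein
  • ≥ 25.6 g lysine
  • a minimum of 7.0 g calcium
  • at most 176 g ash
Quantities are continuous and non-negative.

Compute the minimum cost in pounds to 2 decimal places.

£1.31

This is a linear program. Let x1 = kg of canola meal, x2 = kg of DDGS, x3 = kg of cottonseed meal.
Minimize 0.61x1 + 0.36x2 + 0.55x3 subject to:
  330x1 + 244x2 + 371x3 ≥ 829   (crude protein)
  21.5x1 + 7.7x2 + 18x3 ≥ 25.6   (lysine)
  6.3x1 + 0.8x2 + 1.8x3 ≥ 7   (calcium)
  62x1 + 44x2 + 59x3 ≤ 176   (ash)
  x1, x2, x3 ≥ 0.
The cheapest feasible vertex uses only canola meal, cottonseed meal; DDGS is not used. Binding constraints: crude protein and calcium.
Solving gives x1 = 0.6337, x3 = 1.671.
Objective = 0.61·0.6337 + 0.55·1.671 = 1.3056.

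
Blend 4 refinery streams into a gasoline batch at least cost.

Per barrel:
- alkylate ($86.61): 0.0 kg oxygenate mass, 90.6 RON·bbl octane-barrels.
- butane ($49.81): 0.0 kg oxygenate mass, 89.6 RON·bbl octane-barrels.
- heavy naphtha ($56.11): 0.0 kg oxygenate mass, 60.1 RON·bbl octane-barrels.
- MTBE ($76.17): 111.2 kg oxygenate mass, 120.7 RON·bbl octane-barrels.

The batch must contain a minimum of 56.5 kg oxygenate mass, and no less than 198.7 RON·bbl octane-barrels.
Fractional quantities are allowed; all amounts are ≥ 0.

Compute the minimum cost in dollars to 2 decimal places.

$115.07

Let x1 = barrels of alkylate, x2 = barrels of butane, x3 = barrels of heavy naphtha, x4 = barrels of MTBE.
min 86.61x1 + 49.81x2 + 56.11x3 + 76.17x4 with:
  111.2x4 ≥ 56.5   (oxygenate mass)
  90.6x1 + 89.6x2 + 60.1x3 + 120.7x4 ≥ 198.7   (octane-barrels)
  x1, x2, x3, x4 ≥ 0.
The optimal basis is {butane, MTBE}; alkylate, heavy naphtha drop out. There the oxygenate mass and octane-barrels constraints are tight.
That vertex is x2 = 1.5332, x4 = 0.50809.
Cost = 49.81·1.5332 + 76.17·0.50809 = 115.0699.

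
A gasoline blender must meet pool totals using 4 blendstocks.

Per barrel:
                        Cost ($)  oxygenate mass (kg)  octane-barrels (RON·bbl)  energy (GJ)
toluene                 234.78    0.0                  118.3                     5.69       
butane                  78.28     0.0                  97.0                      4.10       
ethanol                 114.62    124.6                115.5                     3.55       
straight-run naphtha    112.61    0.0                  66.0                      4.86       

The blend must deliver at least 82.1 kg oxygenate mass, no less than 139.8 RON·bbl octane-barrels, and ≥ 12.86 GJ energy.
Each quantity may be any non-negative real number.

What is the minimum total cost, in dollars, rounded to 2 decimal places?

Let x1 = barrels of toluene, x2 = barrels of butane, x3 = barrels of ethanol, x4 = barrels of straight-run naphtha.
Minimise 234.78x1 + 78.28x2 + 114.62x3 + 112.61x4 with:
  124.6x3 ≥ 82.1   (oxygenate mass)
  118.3x1 + 97x2 + 115.5x3 + 66x4 ≥ 139.8   (octane-barrels)
  5.69x1 + 4.1x2 + 3.55x3 + 4.86x4 ≥ 12.86   (energy)
  x1, x2, x3, x4 ≥ 0.
The cheapest feasible vertex uses only butane, ethanol; toluene, straight-run naphtha are not used. The oxygenate mass and energy requirements are met with equality.
That vertex is x2 = 2.5661, x3 = 0.65891.
Total cost: 78.28·2.5661 + 114.62·0.65891 = 276.3986.

$276.40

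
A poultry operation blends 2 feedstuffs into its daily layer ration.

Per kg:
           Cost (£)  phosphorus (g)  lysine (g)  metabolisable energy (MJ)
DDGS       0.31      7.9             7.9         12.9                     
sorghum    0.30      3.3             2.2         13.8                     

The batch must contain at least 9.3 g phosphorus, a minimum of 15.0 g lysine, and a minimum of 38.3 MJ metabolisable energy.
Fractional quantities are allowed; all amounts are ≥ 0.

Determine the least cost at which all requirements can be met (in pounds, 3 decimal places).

£0.878

Let x1 = kg of DDGS, x2 = kg of sorghum.
Minimise 0.31x1 + 0.3x2 subject to:
  7.9x1 + 3.3x2 ≥ 9.3   (phosphorus)
  7.9x1 + 2.2x2 ≥ 15   (lysine)
  12.9x1 + 13.8x2 ≥ 38.3   (metabolisable energy)
  x1, x2 ≥ 0.
Both inputs are positive at the optimum. The lysine and metabolisable energy requirements are met with equality.
So DDGS = 1.522 kg, sorghum = 1.353 kg.
Cost = 0.31·1.522 + 0.3·1.353 = 0.87772.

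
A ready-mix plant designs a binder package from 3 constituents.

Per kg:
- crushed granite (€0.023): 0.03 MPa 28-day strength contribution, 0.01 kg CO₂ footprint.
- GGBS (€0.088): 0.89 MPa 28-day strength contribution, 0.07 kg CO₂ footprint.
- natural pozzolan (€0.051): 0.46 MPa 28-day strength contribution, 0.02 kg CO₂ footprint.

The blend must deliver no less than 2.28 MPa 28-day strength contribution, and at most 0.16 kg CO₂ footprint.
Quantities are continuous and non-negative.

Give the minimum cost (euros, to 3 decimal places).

Set it up as a linear program. Let x1 = kg of crushed granite, x2 = kg of GGBS, x3 = kg of natural pozzolan.
Minimise 0.023x1 + 0.088x2 + 0.051x3 with:
  0.03x1 + 0.89x2 + 0.46x3 ≥ 2.28   (28-day strength contribution)
  0.01x1 + 0.07x2 + 0.02x3 ≤ 0.16   (CO₂ footprint)
  x1, x2, x3 ≥ 0.
The minimum-cost mix takes nothing from crushed granite — only GGBS, natural pozzolan. Binding constraints: 28-day strength contribution and CO₂ footprint.
Optimal quantities: GGBS = 1.944 kg, natural pozzolan = 1.194 kg.
Hence cost = 0.088·1.944 + 0.051·1.194 = €0.23197.

€0.232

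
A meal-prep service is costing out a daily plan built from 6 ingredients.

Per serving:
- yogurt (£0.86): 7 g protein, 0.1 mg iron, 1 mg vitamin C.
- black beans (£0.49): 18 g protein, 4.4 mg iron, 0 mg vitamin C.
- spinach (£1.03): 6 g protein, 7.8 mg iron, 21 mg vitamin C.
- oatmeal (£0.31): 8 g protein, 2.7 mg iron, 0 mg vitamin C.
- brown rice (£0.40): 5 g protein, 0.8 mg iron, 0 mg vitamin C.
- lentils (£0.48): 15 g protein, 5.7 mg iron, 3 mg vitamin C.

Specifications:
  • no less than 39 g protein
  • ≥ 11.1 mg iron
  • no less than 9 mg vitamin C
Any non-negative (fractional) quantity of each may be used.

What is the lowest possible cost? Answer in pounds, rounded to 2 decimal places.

Set it up as a linear program. Let x1 = servings of yogurt, x2 = servings of black beans, x3 = servings of spinach, x4 = servings of oatmeal, x5 = servings of brown rice, x6 = servings of lentils.
Minimise 0.86x1 + 0.49x2 + 1.03x3 + 0.31x4 + 0.4x5 + 0.48x6 subject to:
  7x1 + 18x2 + 6x3 + 8x4 + 5x5 + 15x6 ≥ 39   (protein)
  0.1x1 + 4.4x2 + 7.8x3 + 2.7x4 + 0.8x5 + 5.7x6 ≥ 11.1   (iron)
  1x1 + 21x3 + 3x6 ≥ 9   (vitamin C)
  x1, x2, x3, x4, x5, x6 ≥ 0.
The cheapest feasible vertex uses only spinach, lentils; yogurt, black beans, oatmeal, brown rice are not used. The protein and vitamin C requirements are met with equality.
That vertex is x3 = 0.06061, x6 = 2.576.
Objective = 1.03·0.06061 + 0.48·2.576 = 1.2989.

£1.30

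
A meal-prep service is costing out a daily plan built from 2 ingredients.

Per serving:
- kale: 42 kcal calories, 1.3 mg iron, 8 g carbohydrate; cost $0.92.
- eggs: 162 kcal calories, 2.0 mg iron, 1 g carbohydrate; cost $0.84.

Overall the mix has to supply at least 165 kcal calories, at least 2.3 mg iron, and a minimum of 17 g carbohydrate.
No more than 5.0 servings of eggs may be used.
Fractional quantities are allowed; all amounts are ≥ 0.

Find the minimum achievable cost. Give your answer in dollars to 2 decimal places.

Let x1 = servings of kale, x2 = servings of eggs.
Minimize 0.92x1 + 0.84x2 subject to:
  42x1 + 162x2 ≥ 165   (calories)
  1.3x1 + 2x2 ≥ 2.3   (iron)
  8x1 + 1x2 ≥ 17   (carbohydrate)
  x2 ≤ 5
  x1, x2 ≥ 0.
Both inputs are positive at the optimum. The calories and carbohydrate requirements are met with equality.
Optimal quantities: kale = 2.065 servings, eggs = 0.4833 servings.
Cost = 0.92·2.065 + 0.84·0.4833 = 2.3058.

$2.31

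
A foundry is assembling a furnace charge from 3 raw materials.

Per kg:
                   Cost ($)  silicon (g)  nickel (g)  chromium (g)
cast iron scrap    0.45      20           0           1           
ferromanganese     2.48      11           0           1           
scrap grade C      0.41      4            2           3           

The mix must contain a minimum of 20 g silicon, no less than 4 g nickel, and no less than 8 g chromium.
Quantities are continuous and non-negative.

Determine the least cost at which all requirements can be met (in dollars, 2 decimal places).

$1.25

This is a linear program. Let x1 = kg of cast iron scrap, x2 = kg of ferromanganese, x3 = kg of scrap grade C.
Minimize 0.45x1 + 2.48x2 + 0.41x3 subject to:
  20x1 + 11x2 + 4x3 ≥ 20   (silicon)
  2x3 ≥ 4   (nickel)
  1x1 + 1x2 + 3x3 ≥ 8   (chromium)
  x1, x2, x3 ≥ 0.
The minimum-cost mix takes nothing from ferromanganese — only cast iron scrap, scrap grade C. There the silicon and chromium constraints are tight.
That vertex is x1 = 0.5, x3 = 2.5.
Hence cost = 0.45·0.5 + 0.41·2.5 = $1.2500.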